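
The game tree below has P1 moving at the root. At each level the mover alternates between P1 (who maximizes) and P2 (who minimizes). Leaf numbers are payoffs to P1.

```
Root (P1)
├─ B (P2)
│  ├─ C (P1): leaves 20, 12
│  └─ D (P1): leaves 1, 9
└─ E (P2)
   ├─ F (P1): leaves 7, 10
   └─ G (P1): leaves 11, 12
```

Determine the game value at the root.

10

C (P1): max(20, 12) = 20
D (P1): max(1, 9) = 9
B (P2): min(20, 9) = 9
F (P1): max(7, 10) = 10
G (P1): max(11, 12) = 12
E (P2): min(10, 12) = 10
Root (P1): max(9, 10) = 10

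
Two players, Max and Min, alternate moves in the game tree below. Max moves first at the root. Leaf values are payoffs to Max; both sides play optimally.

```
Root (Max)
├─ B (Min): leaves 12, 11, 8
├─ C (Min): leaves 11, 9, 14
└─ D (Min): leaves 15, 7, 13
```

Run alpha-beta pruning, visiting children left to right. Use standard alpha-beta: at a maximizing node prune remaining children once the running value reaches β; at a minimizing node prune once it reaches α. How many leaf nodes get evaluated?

8

B [α=-∞,β=+∞]: v=8
C [α=8,β=+∞]: v=9
D [α=9,β=+∞]: v=7 after child 2 ≤ α → α-cutoff, skip 1
Root [α=-∞,β=+∞]: v=9
Leaves evaluated: 8 of 9.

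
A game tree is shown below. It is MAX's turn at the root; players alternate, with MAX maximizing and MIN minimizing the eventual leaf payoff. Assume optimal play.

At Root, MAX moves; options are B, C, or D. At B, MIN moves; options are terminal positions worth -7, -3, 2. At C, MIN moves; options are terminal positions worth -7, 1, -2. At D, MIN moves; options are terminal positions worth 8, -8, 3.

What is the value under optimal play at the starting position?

B (MIN): min(-7, -3, 2) = -7
C (MIN): min(-7, 1, -2) = -7
D (MIN): min(8, -8, 3) = -8
Root (MAX): max(-7, -7, -8) = -7

-7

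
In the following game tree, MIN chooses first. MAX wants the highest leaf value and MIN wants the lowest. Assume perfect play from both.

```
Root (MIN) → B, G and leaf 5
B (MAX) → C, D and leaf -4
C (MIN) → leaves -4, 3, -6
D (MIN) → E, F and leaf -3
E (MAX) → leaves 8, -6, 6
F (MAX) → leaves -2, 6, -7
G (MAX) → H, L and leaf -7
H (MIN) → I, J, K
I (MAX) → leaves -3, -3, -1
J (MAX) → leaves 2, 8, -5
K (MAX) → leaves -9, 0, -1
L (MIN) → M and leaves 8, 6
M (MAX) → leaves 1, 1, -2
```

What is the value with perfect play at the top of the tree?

C (MIN): min(-4, 3, -6) = -6
E (MAX): max(8, -6, 6) = 8
F (MAX): max(-2, 6, -7) = 6
D (MIN): min(8, 6, -3) = -3
B (MAX): max(-6, -3, -4) = -3
I (MAX): max(-3, -3, -1) = -1
J (MAX): max(2, 8, -5) = 8
K (MAX): max(-9, 0, -1) = 0
H (MIN): min(-1, 8, 0) = -1
M (MAX): max(1, 1, -2) = 1
L (MIN): min(1, 8, 6) = 1
G (MAX): max(-1, 1, -7) = 1
Root (MIN): min(-3, 1, 5) = -3

-3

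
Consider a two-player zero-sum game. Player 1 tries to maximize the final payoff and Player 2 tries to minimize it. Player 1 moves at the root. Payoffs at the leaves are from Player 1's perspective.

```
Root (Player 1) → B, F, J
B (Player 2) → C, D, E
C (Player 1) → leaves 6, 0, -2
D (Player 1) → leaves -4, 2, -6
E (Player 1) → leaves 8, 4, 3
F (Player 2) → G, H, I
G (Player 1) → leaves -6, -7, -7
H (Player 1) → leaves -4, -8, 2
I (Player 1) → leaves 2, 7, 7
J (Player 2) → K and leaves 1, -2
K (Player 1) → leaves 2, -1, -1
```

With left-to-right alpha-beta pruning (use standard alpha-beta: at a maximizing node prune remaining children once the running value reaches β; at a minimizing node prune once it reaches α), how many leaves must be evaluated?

C [α=-∞,β=+∞]: v=6
D [α=-∞,β=6]: v=2
E [α=-∞,β=2]: v=8 after child 1 ≥ β → β-cutoff, skip 2
B [α=-∞,β=+∞]: v=2
G [α=2,β=+∞]: v=-6
F [α=2,β=+∞]: v=-6 after child 1 ≤ α → α-cutoff, skip 2
K [α=2,β=+∞]: v=2
J [α=2,β=+∞]: v=2 after child 1 ≤ α → α-cutoff, skip 2
Root [α=-∞,β=+∞]: v=2
Leaves evaluated: 13 of 23.

13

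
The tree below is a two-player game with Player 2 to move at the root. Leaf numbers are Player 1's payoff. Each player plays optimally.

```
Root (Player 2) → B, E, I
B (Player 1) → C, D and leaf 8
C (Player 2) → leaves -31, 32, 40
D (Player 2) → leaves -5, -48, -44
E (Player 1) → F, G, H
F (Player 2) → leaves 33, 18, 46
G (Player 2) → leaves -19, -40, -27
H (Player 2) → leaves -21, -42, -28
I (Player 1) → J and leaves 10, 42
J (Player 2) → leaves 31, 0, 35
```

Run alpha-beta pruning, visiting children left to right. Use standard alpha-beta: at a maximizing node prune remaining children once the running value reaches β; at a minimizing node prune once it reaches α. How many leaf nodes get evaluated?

C [α=-∞,β=+∞]: v=-31
D [α=-31,β=+∞]: v=-48 after child 2 ≤ α → α-cutoff, skip 1
B [α=-∞,β=+∞]: v=8
F [α=-∞,β=8]: v=18
E [α=-∞,β=8]: v=18 after child 1 ≥ β → β-cutoff, skip 2
J [α=-∞,β=8]: v=0
I [α=-∞,β=8]: v=10 after child 2 ≥ β → β-cutoff, skip 1
Root [α=-∞,β=+∞]: v=8
Leaves evaluated: 13 of 21.

13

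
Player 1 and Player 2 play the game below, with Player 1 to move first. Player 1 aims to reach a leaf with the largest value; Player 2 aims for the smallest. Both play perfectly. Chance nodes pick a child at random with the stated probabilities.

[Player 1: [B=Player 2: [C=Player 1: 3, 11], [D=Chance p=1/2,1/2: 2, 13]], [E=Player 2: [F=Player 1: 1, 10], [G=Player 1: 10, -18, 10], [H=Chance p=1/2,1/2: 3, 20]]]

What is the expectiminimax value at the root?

C (Player 1): max(3, 11) = 11
D (Chance): 1/2·2 + 1/2·13 = 7.5
B (Player 2): min(11, 7.5) = 7.5
F (Player 1): max(1, 10) = 10
G (Player 1): max(10, -18, 10) = 10
H (Chance): 1/2·3 + 1/2·20 = 11.5
E (Player 2): min(10, 10, 11.5) = 10
Root (Player 1): max(7.5, 10) = 10

10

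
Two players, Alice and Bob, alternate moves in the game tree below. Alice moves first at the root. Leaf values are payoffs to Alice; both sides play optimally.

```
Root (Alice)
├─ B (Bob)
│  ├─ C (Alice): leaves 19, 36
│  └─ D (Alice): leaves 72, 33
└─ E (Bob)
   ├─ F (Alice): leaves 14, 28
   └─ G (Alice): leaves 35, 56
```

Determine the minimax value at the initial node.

C (Alice): max(19, 36) = 36
D (Alice): max(72, 33) = 72
B (Bob): min(36, 72) = 36
F (Alice): max(14, 28) = 28
G (Alice): max(35, 56) = 56
E (Bob): min(28, 56) = 28
Root (Alice): max(36, 28) = 36

36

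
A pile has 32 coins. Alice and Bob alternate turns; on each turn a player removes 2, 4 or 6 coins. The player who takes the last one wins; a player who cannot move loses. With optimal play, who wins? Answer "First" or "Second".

Positions where the player to move wins (W) vs loses (L):
i:   0  1  2  3  4  5  6  7  8  9 10 11 12 13 14 15 16 17 18 19 20 21 22 23 24 25 26 27 28 29 30 31 32
     L  L  W  W  W  W  W  W  L  L  W  W  W  W  W  W  L  L  W  W  W  W  W  W  L  L  W  W  W  W  W  W  L
Position 32 is L, so the second player wins.

Second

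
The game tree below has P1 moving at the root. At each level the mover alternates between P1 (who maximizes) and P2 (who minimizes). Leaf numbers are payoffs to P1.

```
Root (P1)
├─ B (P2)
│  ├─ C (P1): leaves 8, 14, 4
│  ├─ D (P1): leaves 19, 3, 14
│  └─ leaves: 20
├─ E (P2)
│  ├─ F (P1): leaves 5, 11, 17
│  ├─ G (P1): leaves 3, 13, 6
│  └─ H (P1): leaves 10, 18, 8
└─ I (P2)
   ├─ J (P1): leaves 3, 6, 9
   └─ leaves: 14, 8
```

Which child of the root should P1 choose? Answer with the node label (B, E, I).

B

C (P1): max(8, 14, 4) = 14
D (P1): max(19, 3, 14) = 19
B (P2): min(14, 19, 20) = 14
F (P1): max(5, 11, 17) = 17
G (P1): max(3, 13, 6) = 13
H (P1): max(10, 18, 8) = 18
E (P2): min(17, 13, 18) = 13
J (P1): max(3, 6, 9) = 9
I (P2): min(9, 14, 8) = 8
Root (P1): max(14, 13, 8) = 14
P1 picks the child with the highest value: B (value 14).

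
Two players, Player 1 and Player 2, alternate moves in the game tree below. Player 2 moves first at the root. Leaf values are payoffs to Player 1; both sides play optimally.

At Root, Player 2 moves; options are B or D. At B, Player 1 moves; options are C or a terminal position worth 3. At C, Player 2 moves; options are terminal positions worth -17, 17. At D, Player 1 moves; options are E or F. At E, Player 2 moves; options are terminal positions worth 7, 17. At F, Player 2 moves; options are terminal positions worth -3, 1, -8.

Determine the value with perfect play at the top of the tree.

3

C (Player 2): min(-17, 17) = -17
B (Player 1): max(-17, 3) = 3
E (Player 2): min(7, 17) = 7
F (Player 2): min(-3, 1, -8) = -8
D (Player 1): max(7, -8) = 7
Root (Player 2): min(3, 7) = 3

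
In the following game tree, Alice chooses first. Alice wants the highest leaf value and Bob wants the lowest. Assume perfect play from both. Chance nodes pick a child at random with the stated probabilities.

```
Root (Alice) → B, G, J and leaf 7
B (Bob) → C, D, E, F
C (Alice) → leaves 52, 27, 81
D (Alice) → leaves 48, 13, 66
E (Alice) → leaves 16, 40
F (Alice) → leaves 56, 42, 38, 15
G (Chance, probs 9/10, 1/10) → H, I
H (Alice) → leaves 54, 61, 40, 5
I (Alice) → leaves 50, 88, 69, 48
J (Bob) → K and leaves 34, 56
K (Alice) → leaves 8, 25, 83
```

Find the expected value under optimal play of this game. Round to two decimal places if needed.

C (Alice): max(52, 27, 81) = 81
D (Alice): max(48, 13, 66) = 66
E (Alice): max(16, 40) = 40
F (Alice): max(56, 42, 38, 15) = 56
B (Bob): min(81, 66, 40, 56) = 40
H (Alice): max(54, 61, 40, 5) = 61
I (Alice): max(50, 88, 69, 48) = 88
G (Chance): 9/10·61 + 1/10·88 = 63.7
K (Alice): max(8, 25, 83) = 83
J (Bob): min(83, 34, 56) = 34
Root (Alice): max(40, 63.7, 34, 7) = 63.7

63.7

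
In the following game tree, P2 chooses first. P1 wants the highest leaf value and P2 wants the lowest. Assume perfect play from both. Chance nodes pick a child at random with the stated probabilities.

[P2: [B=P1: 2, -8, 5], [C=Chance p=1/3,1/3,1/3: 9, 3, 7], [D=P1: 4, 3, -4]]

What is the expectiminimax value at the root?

4

B (P1): max(2, -8, 5) = 5
C (Chance): 1/3·9 + 1/3·3 + 1/3·7 = 6.33
D (P1): max(4, 3, -4) = 4
Root (P2): min(5, 6.33, 4) = 4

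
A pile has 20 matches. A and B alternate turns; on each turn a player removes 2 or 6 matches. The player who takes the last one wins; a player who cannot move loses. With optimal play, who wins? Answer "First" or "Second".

W/L table (W = player to move can force a win):
i:   0  1  2  3  4  5  6  7  8  9 10 11 12 13 14 15 16 17 18 19 20
     L  L  W  W  L  L  W  W  L  L  W  W  L  L  W  W  L  L  W  W  L
Position 20 is L, so the second player wins.

Second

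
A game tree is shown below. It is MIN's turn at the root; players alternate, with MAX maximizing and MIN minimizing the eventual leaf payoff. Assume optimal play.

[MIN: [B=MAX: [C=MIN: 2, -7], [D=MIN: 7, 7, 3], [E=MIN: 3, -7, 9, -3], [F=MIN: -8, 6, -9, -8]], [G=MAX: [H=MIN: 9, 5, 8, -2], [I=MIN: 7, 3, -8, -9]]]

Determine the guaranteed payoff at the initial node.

-2

C (MIN): min(2, -7) = -7
D (MIN): min(7, 7, 3) = 3
E (MIN): min(3, -7, 9, -3) = -7
F (MIN): min(-8, 6, -9, -8) = -9
B (MAX): max(-7, 3, -7, -9) = 3
H (MIN): min(9, 5, 8, -2) = -2
I (MIN): min(7, 3, -8, -9) = -9
G (MAX): max(-2, -9) = -2
Root (MIN): min(3, -2) = -2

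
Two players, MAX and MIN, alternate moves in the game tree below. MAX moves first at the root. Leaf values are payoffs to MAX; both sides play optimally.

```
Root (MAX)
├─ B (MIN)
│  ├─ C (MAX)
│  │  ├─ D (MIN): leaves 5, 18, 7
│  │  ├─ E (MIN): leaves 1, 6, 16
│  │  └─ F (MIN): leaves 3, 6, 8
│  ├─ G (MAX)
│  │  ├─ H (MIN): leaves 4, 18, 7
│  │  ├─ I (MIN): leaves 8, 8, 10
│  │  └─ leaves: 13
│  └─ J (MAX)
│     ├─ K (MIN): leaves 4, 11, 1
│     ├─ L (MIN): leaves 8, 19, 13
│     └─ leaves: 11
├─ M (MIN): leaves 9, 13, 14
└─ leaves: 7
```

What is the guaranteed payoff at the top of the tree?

9

D (MIN): min(5, 18, 7) = 5
E (MIN): min(1, 6, 16) = 1
F (MIN): min(3, 6, 8) = 3
C (MAX): max(5, 1, 3) = 5
H (MIN): min(4, 18, 7) = 4
I (MIN): min(8, 8, 10) = 8
G (MAX): max(4, 8, 13) = 13
K (MIN): min(4, 11, 1) = 1
L (MIN): min(8, 19, 13) = 8
J (MAX): max(1, 8, 11) = 11
B (MIN): min(5, 13, 11) = 5
M (MIN): min(9, 13, 14) = 9
Root (MAX): max(5, 9, 7) = 9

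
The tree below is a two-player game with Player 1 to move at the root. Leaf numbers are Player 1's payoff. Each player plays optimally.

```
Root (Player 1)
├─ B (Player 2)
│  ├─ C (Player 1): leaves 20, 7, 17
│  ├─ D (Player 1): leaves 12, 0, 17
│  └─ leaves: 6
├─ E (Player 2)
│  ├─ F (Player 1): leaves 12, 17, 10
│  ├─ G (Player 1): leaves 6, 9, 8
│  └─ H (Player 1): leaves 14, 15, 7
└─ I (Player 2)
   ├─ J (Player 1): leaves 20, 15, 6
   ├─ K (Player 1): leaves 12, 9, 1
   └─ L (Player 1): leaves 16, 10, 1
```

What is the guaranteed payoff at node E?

F: max(12, 17, 10) = 17
G: max(6, 9, 8) = 9
H: max(14, 15, 7) = 15
E: min(17, 9, 15) = 9

9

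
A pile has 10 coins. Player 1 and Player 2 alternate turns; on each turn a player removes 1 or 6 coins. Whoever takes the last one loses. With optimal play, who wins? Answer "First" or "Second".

i:   0  1  2  3  4  5  6  7  8  9 10
     W  L  W  L  W  L  W  W  L  W  L
Position 10 is L, so the second player wins.

Second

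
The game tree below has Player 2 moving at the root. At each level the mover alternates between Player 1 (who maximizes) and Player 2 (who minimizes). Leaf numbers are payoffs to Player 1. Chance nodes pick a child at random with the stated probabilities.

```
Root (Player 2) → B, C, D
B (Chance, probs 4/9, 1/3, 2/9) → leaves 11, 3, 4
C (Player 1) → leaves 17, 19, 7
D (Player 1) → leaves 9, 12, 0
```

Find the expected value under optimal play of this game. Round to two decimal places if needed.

6.78

B (Chance): 4/9·11 + 1/3·3 + 2/9·4 = 6.78
C (Player 1): max(17, 19, 7) = 19
D (Player 1): max(9, 12, 0) = 12
Root (Player 2): min(6.78, 19, 12) = 6.78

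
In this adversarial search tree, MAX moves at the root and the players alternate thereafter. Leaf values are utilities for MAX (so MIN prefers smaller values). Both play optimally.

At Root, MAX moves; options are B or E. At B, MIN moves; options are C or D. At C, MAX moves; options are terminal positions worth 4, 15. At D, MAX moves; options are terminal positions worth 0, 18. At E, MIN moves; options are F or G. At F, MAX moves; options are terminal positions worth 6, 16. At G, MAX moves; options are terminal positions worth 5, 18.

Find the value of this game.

16

C (MAX): max(4, 15) = 15
D (MAX): max(0, 18) = 18
B (MIN): min(15, 18) = 15
F (MAX): max(6, 16) = 16
G (MAX): max(5, 18) = 18
E (MIN): min(16, 18) = 16
Root (MAX): max(15, 16) = 16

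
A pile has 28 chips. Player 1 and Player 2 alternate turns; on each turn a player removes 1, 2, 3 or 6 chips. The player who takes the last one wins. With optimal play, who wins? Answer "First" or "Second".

Second

Compute winning (W) and losing (L) positions by backward induction:
i:   0  1  2  3  4  5  6  7  8  9 10 11 12 13 14 15 16 17 18 19 20 21 22 23 24 25 26 27 28
     L  W  W  W  L  W  W  W  L  W  W  W  L  W  W  W  L  W  W  W  L  W  W  W  L  W  W  W  L
Position 28 is L, so the second player wins.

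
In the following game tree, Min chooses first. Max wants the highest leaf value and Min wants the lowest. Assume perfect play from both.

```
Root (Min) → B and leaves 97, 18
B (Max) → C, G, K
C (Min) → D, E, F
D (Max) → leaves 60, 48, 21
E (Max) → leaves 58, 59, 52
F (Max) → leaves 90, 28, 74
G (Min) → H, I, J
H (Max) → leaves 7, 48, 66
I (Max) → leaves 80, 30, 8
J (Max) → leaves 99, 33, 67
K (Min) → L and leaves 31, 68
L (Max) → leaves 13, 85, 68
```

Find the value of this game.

18

D (Max): max(60, 48, 21) = 60
E (Max): max(58, 59, 52) = 59
F (Max): max(90, 28, 74) = 90
C (Min): min(60, 59, 90) = 59
H (Max): max(7, 48, 66) = 66
I (Max): max(80, 30, 8) = 80
J (Max): max(99, 33, 67) = 99
G (Min): min(66, 80, 99) = 66
L (Max): max(13, 85, 68) = 85
K (Min): min(85, 31, 68) = 31
B (Max): max(59, 66, 31) = 66
Root (Min): min(66, 97, 18) = 18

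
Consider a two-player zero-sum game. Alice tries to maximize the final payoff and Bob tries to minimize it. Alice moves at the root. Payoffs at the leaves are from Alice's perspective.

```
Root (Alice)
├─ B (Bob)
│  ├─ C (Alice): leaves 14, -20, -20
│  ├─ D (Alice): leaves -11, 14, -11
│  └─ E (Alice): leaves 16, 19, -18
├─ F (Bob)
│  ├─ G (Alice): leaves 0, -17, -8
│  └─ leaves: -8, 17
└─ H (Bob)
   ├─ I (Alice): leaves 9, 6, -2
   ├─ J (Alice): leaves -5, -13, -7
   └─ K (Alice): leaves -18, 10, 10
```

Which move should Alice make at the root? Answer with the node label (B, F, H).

C (Alice): max(14, -20, -20) = 14
D (Alice): max(-11, 14, -11) = 14
E (Alice): max(16, 19, -18) = 19
B (Bob): min(14, 14, 19) = 14
G (Alice): max(0, -17, -8) = 0
F (Bob): min(0, -8, 17) = -8
I (Alice): max(9, 6, -2) = 9
J (Alice): max(-5, -13, -7) = -5
K (Alice): max(-18, 10, 10) = 10
H (Bob): min(9, -5, 10) = -5
Root (Alice): max(14, -8, -5) = 14
Alice picks the child with the highest value: B (value 14).

B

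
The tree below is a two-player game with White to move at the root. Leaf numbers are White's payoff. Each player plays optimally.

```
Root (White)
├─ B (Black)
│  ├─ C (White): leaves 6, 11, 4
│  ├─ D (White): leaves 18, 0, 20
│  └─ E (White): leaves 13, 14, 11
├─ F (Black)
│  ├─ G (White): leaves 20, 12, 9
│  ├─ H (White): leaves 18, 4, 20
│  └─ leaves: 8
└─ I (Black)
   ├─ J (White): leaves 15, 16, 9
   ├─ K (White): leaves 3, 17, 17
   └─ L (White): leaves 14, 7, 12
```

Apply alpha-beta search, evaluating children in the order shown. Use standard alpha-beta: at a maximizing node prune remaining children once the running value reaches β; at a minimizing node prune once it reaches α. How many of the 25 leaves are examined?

20

C [α=-∞,β=+∞]: v=11
D [α=-∞,β=11]: v=18 after child 1 ≥ β → β-cutoff, skip 2
E [α=-∞,β=11]: v=13 after child 1 ≥ β → β-cutoff, skip 2
B [α=-∞,β=+∞]: v=11
G [α=11,β=+∞]: v=20
H [α=11,β=20]: v=20
F [α=11,β=+∞]: v=8
J [α=11,β=+∞]: v=16
K [α=11,β=16]: v=17 after child 2 ≥ β → β-cutoff, skip 1
L [α=11,β=16]: v=14
I [α=11,β=+∞]: v=14
Root [α=-∞,β=+∞]: v=14
Leaves evaluated: 20 of 25.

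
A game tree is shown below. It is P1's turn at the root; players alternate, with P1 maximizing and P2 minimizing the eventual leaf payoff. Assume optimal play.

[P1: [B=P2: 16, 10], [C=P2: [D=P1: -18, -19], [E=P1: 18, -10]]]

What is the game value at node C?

-18

D: max(-18, -19) = -18
E: max(18, -10) = 18
C: min(-18, 18) = -18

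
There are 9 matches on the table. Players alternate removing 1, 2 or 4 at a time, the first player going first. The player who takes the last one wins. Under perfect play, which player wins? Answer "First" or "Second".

Compute winning (W) and losing (L) positions by backward induction:
i:   0  1  2  3  4  5  6  7  8  9
     L  W  W  L  W  W  L  W  W  L
Position 9 is L, so the second player wins.

Second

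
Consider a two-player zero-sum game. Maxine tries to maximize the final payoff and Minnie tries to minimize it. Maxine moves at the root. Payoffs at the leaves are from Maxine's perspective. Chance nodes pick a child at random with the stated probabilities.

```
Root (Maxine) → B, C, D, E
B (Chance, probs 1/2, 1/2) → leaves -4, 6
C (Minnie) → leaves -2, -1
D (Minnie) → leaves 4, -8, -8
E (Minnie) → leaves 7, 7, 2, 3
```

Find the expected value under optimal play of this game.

2

B (Chance): 1/2·-4 + 1/2·6 = 1
C (Minnie): min(-2, -1) = -2
D (Minnie): min(4, -8, -8) = -8
E (Minnie): min(7, 7, 2, 3) = 2
Root (Maxine): max(1, -2, -8, 2) = 2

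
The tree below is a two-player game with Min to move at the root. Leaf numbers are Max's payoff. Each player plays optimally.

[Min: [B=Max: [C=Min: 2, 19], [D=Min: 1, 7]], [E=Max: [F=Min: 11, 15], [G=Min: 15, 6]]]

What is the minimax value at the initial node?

2

C (Min): min(2, 19) = 2
D (Min): min(1, 7) = 1
B (Max): max(2, 1) = 2
F (Min): min(11, 15) = 11
G (Min): min(15, 6) = 6
E (Max): max(11, 6) = 11
Root (Min): min(2, 11) = 2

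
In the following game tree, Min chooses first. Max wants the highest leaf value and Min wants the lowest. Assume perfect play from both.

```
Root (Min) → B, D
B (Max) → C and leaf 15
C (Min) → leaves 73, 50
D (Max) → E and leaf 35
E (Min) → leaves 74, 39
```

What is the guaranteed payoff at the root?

39

C (Min): min(73, 50) = 50
B (Max): max(50, 15) = 50
E (Min): min(74, 39) = 39
D (Max): max(39, 35) = 39
Root (Min): min(50, 39) = 39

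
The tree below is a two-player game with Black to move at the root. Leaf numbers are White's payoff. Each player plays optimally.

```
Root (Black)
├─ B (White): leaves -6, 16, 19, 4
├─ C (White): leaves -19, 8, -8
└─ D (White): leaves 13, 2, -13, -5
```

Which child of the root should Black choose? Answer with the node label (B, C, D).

B (White): max(-6, 16, 19, 4) = 19
C (White): max(-19, 8, -8) = 8
D (White): max(13, 2, -13, -5) = 13
Root (Black): min(19, 8, 13) = 8
Black picks the child with the lowest value: C (value 8).

C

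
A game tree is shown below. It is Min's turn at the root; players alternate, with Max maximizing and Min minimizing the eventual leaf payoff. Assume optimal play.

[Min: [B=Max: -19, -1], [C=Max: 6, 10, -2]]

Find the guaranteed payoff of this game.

-1

B (Max): max(-19, -1) = -1
C (Max): max(6, 10, -2) = 10
Root (Min): min(-1, 10) = -1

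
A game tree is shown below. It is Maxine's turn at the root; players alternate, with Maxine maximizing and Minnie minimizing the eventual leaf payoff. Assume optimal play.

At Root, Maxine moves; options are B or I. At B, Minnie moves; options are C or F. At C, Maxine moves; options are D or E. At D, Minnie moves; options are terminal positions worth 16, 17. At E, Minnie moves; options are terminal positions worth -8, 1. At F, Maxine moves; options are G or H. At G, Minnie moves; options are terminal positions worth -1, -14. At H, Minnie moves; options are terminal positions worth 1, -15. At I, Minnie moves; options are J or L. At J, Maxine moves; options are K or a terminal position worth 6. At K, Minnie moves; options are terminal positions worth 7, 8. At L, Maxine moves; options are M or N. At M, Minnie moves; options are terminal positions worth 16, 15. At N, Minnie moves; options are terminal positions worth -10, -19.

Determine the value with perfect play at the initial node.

7

D (Minnie): min(16, 17) = 16
E (Minnie): min(-8, 1) = -8
C (Maxine): max(16, -8) = 16
G (Minnie): min(-1, -14) = -14
H (Minnie): min(1, -15) = -15
F (Maxine): max(-14, -15) = -14
B (Minnie): min(16, -14) = -14
K (Minnie): min(7, 8) = 7
J (Maxine): max(7, 6) = 7
M (Minnie): min(16, 15) = 15
N (Minnie): min(-10, -19) = -19
L (Maxine): max(15, -19) = 15
I (Minnie): min(7, 15) = 7
Root (Maxine): max(-14, 7) = 7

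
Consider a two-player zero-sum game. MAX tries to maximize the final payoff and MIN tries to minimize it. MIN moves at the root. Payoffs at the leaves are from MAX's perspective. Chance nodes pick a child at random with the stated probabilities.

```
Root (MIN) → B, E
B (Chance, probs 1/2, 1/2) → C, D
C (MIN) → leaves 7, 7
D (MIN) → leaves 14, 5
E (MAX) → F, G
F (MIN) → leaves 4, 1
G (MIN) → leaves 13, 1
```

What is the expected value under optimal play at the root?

C (MIN): min(7, 7) = 7
D (MIN): min(14, 5) = 5
B (Chance): 1/2·7 + 1/2·5 = 6
F (MIN): min(4, 1) = 1
G (MIN): min(13, 1) = 1
E (MAX): max(1, 1) = 1
Root (MIN): min(6, 1) = 1

1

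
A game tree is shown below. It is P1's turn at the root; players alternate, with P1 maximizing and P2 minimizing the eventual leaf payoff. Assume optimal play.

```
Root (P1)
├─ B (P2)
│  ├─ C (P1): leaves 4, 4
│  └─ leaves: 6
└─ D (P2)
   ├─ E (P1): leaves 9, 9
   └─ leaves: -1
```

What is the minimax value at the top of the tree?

C (P1): max(4, 4) = 4
B (P2): min(4, 6) = 4
E (P1): max(9, 9) = 9
D (P2): min(9, -1) = -1
Root (P1): max(4, -1) = 4

4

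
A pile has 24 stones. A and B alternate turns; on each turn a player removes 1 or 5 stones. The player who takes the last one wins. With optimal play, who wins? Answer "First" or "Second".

Compute winning (W) and losing (L) positions by backward induction:
i:   0  1  2  3  4  5  6  7  8  9 10 11 12 13 14 15 16 17 18 19 20 21 22 23 24
     L  W  L  W  L  W  L  W  L  W  L  W  L  W  L  W  L  W  L  W  L  W  L  W  L
Position 24 is L, so the second player wins.

Second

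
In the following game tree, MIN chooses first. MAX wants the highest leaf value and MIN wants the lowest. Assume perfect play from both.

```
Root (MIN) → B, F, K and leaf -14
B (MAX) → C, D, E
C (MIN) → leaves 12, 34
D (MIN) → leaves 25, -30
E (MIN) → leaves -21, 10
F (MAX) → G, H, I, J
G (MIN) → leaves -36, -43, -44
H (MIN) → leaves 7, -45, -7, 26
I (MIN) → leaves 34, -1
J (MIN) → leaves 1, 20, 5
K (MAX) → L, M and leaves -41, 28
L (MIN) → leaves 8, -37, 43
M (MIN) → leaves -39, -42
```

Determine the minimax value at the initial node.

-14

C (MIN): min(12, 34) = 12
D (MIN): min(25, -30) = -30
E (MIN): min(-21, 10) = -21
B (MAX): max(12, -30, -21) = 12
G (MIN): min(-36, -43, -44) = -44
H (MIN): min(7, -45, -7, 26) = -45
I (MIN): min(34, -1) = -1
J (MIN): min(1, 20, 5) = 1
F (MAX): max(-44, -45, -1, 1) = 1
L (MIN): min(8, -37, 43) = -37
M (MIN): min(-39, -42) = -42
K (MAX): max(-37, -42, -41, 28) = 28
Root (MIN): min(12, 1, 28, -14) = -14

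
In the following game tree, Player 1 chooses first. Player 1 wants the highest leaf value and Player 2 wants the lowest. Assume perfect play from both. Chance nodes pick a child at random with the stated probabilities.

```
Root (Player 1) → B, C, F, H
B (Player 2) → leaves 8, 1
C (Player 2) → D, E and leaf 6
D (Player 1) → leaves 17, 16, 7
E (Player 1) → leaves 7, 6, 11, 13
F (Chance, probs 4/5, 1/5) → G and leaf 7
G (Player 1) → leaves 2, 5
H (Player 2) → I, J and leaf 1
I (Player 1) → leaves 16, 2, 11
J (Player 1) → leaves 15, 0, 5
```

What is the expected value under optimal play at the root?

6

B (Player 2): min(8, 1) = 1
D (Player 1): max(17, 16, 7) = 17
E (Player 1): max(7, 6, 11, 13) = 13
C (Player 2): min(17, 13, 6) = 6
G (Player 1): max(2, 5) = 5
F (Chance): 4/5·5 + 1/5·7 = 5.4
I (Player 1): max(16, 2, 11) = 16
J (Player 1): max(15, 0, 5) = 15
H (Player 2): min(16, 15, 1) = 1
Root (Player 1): max(1, 6, 5.4, 1) = 6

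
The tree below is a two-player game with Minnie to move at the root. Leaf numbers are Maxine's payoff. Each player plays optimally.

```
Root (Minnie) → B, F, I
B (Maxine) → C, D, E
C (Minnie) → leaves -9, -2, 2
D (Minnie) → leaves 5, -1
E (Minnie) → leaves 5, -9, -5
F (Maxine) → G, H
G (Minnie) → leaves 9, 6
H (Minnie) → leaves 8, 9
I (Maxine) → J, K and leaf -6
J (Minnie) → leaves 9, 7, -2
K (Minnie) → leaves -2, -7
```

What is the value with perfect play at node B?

-1

C: min(-9, -2, 2) = -9
D: min(5, -1) = -1
E: min(5, -9, -5) = -9
B: max(-9, -1, -9) = -1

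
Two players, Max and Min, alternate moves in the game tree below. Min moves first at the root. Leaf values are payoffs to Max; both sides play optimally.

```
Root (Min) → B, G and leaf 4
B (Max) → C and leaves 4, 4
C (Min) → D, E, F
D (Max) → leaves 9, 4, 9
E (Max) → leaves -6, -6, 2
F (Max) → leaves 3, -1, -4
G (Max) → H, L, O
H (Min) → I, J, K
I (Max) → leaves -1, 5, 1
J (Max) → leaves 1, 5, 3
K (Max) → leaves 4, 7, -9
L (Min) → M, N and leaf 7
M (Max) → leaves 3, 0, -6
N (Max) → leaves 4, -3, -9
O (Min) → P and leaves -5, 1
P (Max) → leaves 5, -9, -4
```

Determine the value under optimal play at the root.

4

D (Max): max(9, 4, 9) = 9
E (Max): max(-6, -6, 2) = 2
F (Max): max(3, -1, -4) = 3
C (Min): min(9, 2, 3) = 2
B (Max): max(2, 4, 4) = 4
I (Max): max(-1, 5, 1) = 5
J (Max): max(1, 5, 3) = 5
K (Max): max(4, 7, -9) = 7
H (Min): min(5, 5, 7) = 5
M (Max): max(3, 0, -6) = 3
N (Max): max(4, -3, -9) = 4
L (Min): min(3, 4, 7) = 3
P (Max): max(5, -9, -4) = 5
O (Min): min(5, -5, 1) = -5
G (Max): max(5, 3, -5) = 5
Root (Min): min(4, 5, 4) = 4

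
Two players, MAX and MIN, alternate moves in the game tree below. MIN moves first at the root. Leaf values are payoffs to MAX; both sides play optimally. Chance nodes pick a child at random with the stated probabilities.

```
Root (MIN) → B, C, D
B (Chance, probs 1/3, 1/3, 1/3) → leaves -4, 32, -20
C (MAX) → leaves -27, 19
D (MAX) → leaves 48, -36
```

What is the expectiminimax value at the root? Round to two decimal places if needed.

B (Chance): 1/3·-4 + 1/3·32 + 1/3·-20 = 2.67
C (MAX): max(-27, 19) = 19
D (MAX): max(48, -36) = 48
Root (MIN): min(2.67, 19, 48) = 2.67

2.67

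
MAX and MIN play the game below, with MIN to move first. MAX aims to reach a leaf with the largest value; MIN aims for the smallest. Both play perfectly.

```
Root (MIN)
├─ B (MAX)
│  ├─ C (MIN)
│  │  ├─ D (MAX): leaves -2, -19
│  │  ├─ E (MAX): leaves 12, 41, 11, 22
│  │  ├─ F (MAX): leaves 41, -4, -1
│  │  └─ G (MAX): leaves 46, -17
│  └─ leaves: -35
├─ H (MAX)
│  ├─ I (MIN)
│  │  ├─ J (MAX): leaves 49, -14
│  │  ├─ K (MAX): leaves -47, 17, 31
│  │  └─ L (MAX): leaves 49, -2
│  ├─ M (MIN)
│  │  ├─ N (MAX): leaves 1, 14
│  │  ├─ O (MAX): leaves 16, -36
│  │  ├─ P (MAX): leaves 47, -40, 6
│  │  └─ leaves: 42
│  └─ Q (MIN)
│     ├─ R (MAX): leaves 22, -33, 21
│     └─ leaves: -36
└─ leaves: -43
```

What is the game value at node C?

-2

D: max(-2, -19) = -2
E: max(12, 41, 11, 22) = 41
F: max(41, -4, -1) = 41
G: max(46, -17) = 46
C: min(-2, 41, 41, 46) = -2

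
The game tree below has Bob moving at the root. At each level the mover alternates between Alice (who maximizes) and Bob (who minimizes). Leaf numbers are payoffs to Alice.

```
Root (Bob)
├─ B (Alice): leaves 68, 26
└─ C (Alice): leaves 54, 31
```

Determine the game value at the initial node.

B (Alice): max(68, 26) = 68
C (Alice): max(54, 31) = 54
Root (Bob): min(68, 54) = 54

54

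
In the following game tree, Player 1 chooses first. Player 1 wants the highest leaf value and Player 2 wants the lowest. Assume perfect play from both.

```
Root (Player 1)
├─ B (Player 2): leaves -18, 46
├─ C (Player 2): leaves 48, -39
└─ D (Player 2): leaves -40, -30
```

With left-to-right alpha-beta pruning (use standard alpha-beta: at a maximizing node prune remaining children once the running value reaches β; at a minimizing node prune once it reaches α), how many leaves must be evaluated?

5

B [α=-∞,β=+∞]: v=-18
C [α=-18,β=+∞]: v=-39
D [α=-18,β=+∞]: v=-40 after child 1 ≤ α → α-cutoff, skip 1
Root [α=-∞,β=+∞]: v=-18
Leaves evaluated: 5 of 6.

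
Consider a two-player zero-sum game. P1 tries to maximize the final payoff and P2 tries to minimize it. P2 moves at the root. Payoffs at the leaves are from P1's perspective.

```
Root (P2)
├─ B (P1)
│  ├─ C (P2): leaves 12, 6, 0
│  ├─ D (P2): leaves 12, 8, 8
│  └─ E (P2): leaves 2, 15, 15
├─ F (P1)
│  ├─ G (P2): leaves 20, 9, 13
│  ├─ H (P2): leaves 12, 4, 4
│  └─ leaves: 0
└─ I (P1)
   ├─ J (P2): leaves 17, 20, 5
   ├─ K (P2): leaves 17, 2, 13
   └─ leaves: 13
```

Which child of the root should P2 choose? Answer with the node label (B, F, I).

C (P2): min(12, 6, 0) = 0
D (P2): min(12, 8, 8) = 8
E (P2): min(2, 15, 15) = 2
B (P1): max(0, 8, 2) = 8
G (P2): min(20, 9, 13) = 9
H (P2): min(12, 4, 4) = 4
F (P1): max(9, 4, 0) = 9
J (P2): min(17, 20, 5) = 5
K (P2): min(17, 2, 13) = 2
I (P1): max(5, 2, 13) = 13
Root (P2): min(8, 9, 13) = 8
P2 picks the child with the lowest value: B (value 8).

B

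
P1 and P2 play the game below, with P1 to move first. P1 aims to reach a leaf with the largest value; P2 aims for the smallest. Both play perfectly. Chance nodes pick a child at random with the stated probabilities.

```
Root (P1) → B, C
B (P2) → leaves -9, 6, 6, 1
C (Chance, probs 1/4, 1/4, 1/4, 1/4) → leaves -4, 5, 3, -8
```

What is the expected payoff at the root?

-1

B (P2): min(-9, 6, 6, 1) = -9
C (Chance): 1/4·-4 + 1/4·5 + 1/4·3 + 1/4·-8 = -1
Root (P1): max(-9, -1) = -1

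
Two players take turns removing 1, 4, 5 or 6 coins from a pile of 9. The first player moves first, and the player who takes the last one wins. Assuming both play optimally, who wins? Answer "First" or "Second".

Second

i:   0  1  2  3  4  5  6  7  8  9
     L  W  L  W  W  W  W  W  W  L
Position 9 is L, so the second player wins.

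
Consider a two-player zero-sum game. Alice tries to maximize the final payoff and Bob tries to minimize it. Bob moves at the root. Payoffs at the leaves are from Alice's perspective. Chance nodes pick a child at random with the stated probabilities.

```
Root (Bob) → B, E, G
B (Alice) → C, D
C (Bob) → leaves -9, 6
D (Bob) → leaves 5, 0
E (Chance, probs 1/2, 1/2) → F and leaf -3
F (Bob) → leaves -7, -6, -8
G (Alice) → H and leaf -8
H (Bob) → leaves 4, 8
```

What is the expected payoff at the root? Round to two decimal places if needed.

C (Bob): min(-9, 6) = -9
D (Bob): min(5, 0) = 0
B (Alice): max(-9, 0) = 0
F (Bob): min(-7, -6, -8) = -8
E (Chance): 1/2·-8 + 1/2·-3 = -5.5
H (Bob): min(4, 8) = 4
G (Alice): max(4, -8) = 4
Root (Bob): min(0, -5.5, 4) = -5.5

-5.5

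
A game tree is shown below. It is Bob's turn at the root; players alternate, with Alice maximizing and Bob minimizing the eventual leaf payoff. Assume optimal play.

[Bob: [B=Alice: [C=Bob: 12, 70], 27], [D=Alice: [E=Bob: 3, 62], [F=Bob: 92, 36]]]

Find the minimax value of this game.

27

C (Bob): min(12, 70) = 12
B (Alice): max(12, 27) = 27
E (Bob): min(3, 62) = 3
F (Bob): min(92, 36) = 36
D (Alice): max(3, 36) = 36
Root (Bob): min(27, 36) = 27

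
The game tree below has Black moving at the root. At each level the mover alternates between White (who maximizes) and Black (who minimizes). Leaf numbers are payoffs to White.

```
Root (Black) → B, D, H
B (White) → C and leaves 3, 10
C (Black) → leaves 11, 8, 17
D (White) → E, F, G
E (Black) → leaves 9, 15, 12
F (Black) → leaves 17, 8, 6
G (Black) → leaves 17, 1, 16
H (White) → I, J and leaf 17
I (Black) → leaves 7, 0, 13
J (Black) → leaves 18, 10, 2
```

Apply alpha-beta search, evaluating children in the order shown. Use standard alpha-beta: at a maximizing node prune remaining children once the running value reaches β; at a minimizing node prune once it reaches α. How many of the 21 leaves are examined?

C [α=-∞,β=+∞]: v=8
B [α=-∞,β=+∞]: v=10
E [α=-∞,β=10]: v=9
F [α=9,β=10]: v=8 after child 2 ≤ α → α-cutoff, skip 1
G [α=9,β=10]: v=1 after child 2 ≤ α → α-cutoff, skip 1
D [α=-∞,β=10]: v=9
I [α=-∞,β=9]: v=0
J [α=0,β=9]: v=2
H [α=-∞,β=9]: v=17
Root [α=-∞,β=+∞]: v=9
Leaves evaluated: 19 of 21.

19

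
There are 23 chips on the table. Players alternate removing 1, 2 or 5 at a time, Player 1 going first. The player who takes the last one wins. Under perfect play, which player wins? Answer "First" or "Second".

i:   0  1  2  3  4  5  6  7  8  9 10 11 12 13 14 15 16 17 18 19 20 21 22 23
     L  W  W  L  W  W  L  W  W  L  W  W  L  W  W  L  W  W  L  W  W  L  W  W
Position 23 is W, so the first player wins.

First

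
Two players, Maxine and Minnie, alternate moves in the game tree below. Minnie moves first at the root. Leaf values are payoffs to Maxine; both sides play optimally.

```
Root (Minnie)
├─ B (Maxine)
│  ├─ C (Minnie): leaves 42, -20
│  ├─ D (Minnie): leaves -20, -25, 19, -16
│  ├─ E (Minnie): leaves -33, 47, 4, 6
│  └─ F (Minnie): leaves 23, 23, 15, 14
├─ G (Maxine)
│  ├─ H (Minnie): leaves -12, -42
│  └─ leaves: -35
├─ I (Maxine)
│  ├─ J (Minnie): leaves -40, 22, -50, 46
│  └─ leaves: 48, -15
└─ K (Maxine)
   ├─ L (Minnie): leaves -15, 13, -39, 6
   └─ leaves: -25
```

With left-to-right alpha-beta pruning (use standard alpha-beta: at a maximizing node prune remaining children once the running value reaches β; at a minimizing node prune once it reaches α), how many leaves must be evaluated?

21

C [α=-∞,β=+∞]: v=-20
D [α=-20,β=+∞]: v=-20 after child 1 ≤ α → α-cutoff, skip 3
E [α=-20,β=+∞]: v=-33 after child 1 ≤ α → α-cutoff, skip 3
F [α=-20,β=+∞]: v=14
B [α=-∞,β=+∞]: v=14
H [α=-∞,β=14]: v=-42
G [α=-∞,β=14]: v=-35
J [α=-∞,β=-35]: v=-50
I [α=-∞,β=-35]: v=48 after child 2 ≥ β → β-cutoff, skip 1
L [α=-∞,β=-35]: v=-39
K [α=-∞,β=-35]: v=-25
Root [α=-∞,β=+∞]: v=-35
Leaves evaluated: 21 of 28.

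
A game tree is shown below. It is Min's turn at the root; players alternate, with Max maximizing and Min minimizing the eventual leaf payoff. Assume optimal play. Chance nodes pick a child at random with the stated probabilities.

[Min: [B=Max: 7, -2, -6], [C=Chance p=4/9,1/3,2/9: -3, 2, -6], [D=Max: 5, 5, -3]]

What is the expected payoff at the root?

B (Max): max(7, -2, -6) = 7
C (Chance): 4/9·-3 + 1/3·2 + 2/9·-6 = -2
D (Max): max(5, 5, -3) = 5
Root (Min): min(7, -2, 5) = -2

-2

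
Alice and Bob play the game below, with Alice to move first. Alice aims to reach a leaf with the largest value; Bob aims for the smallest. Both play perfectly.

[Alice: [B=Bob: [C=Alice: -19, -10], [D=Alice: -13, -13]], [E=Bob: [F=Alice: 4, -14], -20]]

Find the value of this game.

-13

C (Alice): max(-19, -10) = -10
D (Alice): max(-13, -13) = -13
B (Bob): min(-10, -13) = -13
F (Alice): max(4, -14) = 4
E (Bob): min(4, -20) = -20
Root (Alice): max(-13, -20) = -13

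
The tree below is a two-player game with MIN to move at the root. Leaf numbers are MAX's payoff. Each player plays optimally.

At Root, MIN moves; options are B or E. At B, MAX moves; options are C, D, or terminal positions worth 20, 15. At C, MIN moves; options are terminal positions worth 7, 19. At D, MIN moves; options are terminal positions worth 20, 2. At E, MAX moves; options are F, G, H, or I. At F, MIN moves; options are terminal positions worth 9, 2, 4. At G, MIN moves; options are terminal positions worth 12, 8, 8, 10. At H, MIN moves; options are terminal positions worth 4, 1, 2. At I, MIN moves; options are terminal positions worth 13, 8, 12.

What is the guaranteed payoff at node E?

8

F: min(9, 2, 4) = 2
G: min(12, 8, 8, 10) = 8
H: min(4, 1, 2) = 1
I: min(13, 8, 12) = 8
E: max(2, 8, 1, 8) = 8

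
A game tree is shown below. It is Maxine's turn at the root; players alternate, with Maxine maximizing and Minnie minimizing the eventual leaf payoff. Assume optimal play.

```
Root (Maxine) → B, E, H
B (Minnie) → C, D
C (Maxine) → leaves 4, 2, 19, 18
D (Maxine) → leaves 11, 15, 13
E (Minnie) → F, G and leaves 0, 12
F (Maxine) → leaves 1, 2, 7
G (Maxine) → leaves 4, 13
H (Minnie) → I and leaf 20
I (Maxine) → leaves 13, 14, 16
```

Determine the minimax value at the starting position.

16

C (Maxine): max(4, 2, 19, 18) = 19
D (Maxine): max(11, 15, 13) = 15
B (Minnie): min(19, 15) = 15
F (Maxine): max(1, 2, 7) = 7
G (Maxine): max(4, 13) = 13
E (Minnie): min(7, 13, 0, 12) = 0
I (Maxine): max(13, 14, 16) = 16
H (Minnie): min(16, 20) = 16
Root (Maxine): max(15, 0, 16) = 16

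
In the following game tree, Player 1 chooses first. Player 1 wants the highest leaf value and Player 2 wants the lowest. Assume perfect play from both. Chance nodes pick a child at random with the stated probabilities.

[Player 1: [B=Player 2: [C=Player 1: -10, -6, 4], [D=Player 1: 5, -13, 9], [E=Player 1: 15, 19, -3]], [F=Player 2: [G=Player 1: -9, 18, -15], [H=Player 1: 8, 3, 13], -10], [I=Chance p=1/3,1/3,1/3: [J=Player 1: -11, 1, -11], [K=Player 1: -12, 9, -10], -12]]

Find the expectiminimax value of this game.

4

C (Player 1): max(-10, -6, 4) = 4
D (Player 1): max(5, -13, 9) = 9
E (Player 1): max(15, 19, -3) = 19
B (Player 2): min(4, 9, 19) = 4
G (Player 1): max(-9, 18, -15) = 18
H (Player 1): max(8, 3, 13) = 13
F (Player 2): min(18, 13, -10) = -10
J (Player 1): max(-11, 1, -11) = 1
K (Player 1): max(-12, 9, -10) = 9
I (Chance): 1/3·1 + 1/3·9 + 1/3·-12 = -0.67
Root (Player 1): max(4, -10, -0.67) = 4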